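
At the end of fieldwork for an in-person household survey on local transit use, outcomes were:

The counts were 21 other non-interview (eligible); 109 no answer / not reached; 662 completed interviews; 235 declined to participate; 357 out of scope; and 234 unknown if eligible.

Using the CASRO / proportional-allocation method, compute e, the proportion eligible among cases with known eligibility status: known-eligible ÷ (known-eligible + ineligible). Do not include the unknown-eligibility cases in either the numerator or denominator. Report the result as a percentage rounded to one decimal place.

Determined eligible = 662 + 235 + 109 + 21 = 1027
e = 1027 / (1027 + 357) = 1027 / 1384 = 0.7421

74.2%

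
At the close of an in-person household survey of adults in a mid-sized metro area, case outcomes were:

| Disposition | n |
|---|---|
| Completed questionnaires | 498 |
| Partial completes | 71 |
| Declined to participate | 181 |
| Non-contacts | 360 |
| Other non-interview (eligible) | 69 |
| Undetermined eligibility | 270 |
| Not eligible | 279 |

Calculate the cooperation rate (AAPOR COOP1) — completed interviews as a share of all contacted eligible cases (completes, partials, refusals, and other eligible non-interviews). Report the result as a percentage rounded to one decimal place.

Numerator = 498
Base = 498 + 71 + 181 + 69 = 819
COOP1 = 498 / 819 = 0.6081

60.8%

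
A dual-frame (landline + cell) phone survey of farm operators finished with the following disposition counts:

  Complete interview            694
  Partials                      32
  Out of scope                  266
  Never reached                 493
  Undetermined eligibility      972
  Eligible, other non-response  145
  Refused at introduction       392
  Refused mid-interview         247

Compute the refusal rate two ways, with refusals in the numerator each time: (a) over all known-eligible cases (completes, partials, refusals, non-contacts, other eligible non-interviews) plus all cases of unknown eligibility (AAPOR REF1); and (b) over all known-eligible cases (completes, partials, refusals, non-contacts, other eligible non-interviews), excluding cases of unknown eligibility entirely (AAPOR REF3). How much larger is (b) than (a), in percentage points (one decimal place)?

Refusals = 392 + 247 = 639
Top → 639
Denom → 694 + 32 + 639 + 493 + 145 + 972 = 2975
REF1 = 639 / 2975 = 0.2148
Denom → 694 + 32 + 639 + 493 + 145 = 2003
REF3 = 639 / 2003 = 0.3190
Difference = 31.90 − 21.48 = 10.42 percentage points

10.4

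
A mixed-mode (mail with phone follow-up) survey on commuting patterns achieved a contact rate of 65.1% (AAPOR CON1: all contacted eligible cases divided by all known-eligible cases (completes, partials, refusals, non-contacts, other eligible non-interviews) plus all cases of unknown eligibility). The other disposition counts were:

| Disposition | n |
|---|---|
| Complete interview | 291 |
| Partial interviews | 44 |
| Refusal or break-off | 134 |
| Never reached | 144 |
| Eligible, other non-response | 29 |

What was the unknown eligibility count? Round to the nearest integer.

123

Num = 291 + 44 + 134 + 29 = 498
CON1 = 498 / D = 0.651
D = 498 / 0.651 = 765.0
Rest of base = 642
unknown eligibility = 765.0 − 642 ≈ 123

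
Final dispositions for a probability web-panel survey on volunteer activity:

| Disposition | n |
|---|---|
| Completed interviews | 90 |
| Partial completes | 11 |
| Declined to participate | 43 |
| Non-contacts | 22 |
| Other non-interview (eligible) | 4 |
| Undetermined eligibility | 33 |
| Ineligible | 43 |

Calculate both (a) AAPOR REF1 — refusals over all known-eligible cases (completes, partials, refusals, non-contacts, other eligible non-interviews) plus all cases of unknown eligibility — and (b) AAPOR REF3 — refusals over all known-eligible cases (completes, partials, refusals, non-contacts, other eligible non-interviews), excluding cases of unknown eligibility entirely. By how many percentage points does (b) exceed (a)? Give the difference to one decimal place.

Num → 43
Base → 90 + 11 + 43 + 22 + 4 + 33 = 203
REF1 = 43 / 203 = 0.2118
Base → 90 + 11 + 43 + 22 + 4 = 170
REF3 = 43 / 170 = 0.2529
Difference = 25.29 − 21.18 = 4.11 percentage points

4.1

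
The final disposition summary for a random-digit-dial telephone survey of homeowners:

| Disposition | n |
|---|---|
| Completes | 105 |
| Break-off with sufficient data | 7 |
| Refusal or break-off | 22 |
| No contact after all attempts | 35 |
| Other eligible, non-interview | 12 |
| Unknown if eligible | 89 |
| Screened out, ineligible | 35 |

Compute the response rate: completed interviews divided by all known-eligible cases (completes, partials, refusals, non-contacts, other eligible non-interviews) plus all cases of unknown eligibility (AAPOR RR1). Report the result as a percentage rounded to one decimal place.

38.9%

Top → 105
Base → 105 + 7 + 22 + 35 + 12 + 89 = 270
RR1 = 105 / 270 = 0.3889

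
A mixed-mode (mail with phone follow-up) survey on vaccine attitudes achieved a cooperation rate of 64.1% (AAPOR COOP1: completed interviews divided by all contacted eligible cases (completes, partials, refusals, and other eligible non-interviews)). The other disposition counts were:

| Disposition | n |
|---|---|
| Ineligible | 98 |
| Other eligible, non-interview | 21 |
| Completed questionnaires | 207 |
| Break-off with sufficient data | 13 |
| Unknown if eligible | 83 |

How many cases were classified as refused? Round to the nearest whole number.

82

COOP1 = 207 / D = 0.641
D = 207 / 0.641 = 322.9
Other denominator terms total 241
refused = 322.9 − 241 ≈ 82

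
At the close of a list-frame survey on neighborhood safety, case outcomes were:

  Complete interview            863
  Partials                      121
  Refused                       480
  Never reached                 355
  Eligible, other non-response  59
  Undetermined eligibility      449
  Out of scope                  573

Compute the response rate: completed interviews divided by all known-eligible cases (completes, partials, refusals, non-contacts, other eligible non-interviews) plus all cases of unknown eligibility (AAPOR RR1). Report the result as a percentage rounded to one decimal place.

Num = 863
Base = 863 + 121 + 480 + 355 + 59 + 449 = 2327
RR1 = 863 / 2327 = 0.3709

37.1%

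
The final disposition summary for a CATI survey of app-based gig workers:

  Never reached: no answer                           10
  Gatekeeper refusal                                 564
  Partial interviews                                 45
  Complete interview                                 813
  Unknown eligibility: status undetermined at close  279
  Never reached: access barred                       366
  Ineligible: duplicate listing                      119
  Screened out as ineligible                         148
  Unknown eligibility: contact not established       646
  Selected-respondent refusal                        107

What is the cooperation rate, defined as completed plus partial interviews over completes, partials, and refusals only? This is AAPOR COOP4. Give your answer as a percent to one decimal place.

Refused = 564 + 107 = 671
No answer / not reached = 10 + 366 = 376
Unknown if eligible = 646 + 279 = 925
Ineligible = 148 + 119 = 267
Num: 813 + 45 = 858
Denom: 813 + 45 + 671 = 1529
COOP4 = 858 / 1529 = 0.5612

56.1%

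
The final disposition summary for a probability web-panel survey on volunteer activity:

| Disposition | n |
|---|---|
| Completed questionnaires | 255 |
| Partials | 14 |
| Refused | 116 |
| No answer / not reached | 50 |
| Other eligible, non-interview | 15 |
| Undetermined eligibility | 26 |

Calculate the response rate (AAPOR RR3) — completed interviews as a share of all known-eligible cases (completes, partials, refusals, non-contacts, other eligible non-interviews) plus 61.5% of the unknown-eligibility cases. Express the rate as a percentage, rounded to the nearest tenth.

Numerator = 255
Determined eligible = 255 + 14 + 116 + 50 + 15 = 450
Eligible share of unknowns = 0.6150 × 26 = 15.99
Base = 450 + 15.99 = 465.99
RR3 = 255 / 465.99 = 0.5472

54.7%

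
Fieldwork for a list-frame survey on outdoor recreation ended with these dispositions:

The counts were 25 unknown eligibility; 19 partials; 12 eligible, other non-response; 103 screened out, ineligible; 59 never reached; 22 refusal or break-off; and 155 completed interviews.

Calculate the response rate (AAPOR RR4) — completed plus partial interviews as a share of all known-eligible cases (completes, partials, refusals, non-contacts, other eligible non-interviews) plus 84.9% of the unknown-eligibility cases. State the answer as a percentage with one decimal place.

60.4%

Num = 155 + 19 = 174
Determined eligible = 155 + 19 + 22 + 59 + 12 = 267
e × U = 0.8490 × 25 = 21.22
Denom = 267 + 21.22 = 288.22
RR4 = 174 / 288.22 = 0.6037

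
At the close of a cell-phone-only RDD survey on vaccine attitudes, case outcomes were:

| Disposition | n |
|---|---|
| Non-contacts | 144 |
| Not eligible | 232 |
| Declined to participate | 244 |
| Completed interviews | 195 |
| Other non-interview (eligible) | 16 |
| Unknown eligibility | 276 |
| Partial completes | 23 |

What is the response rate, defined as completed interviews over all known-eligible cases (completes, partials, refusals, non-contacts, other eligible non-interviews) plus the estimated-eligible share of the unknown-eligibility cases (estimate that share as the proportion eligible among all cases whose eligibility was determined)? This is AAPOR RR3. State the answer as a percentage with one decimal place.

23.7%

Numerator = 195
Eligible (known) = 195 + 23 + 244 + 144 + 16 = 622
e = 622 / (622 + 232) = 622 / 854 = 0.7283
e × U = 0.7283 × 276 = 201.01
Base = 622 + 201.01 = 823.01
RR3 = 195 / 823.01 = 0.2369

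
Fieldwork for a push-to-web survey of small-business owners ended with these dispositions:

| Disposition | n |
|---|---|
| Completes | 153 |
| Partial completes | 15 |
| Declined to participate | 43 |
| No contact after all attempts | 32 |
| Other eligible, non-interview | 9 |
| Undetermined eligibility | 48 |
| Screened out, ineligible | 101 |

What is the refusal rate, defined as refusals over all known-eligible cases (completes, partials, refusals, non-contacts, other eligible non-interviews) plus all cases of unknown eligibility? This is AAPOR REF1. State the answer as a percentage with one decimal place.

14.3%

Num → 43
Base → 153 + 15 + 43 + 32 + 9 + 48 = 300
REF1 = 43 / 300 = 0.1433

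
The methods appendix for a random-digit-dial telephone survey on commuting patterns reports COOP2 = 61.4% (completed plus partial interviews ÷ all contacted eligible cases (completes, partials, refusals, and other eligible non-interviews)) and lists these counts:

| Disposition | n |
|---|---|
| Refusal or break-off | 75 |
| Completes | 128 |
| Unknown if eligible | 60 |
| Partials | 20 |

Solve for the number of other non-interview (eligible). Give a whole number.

Numerator → 128 + 20 = 148
COOP2 = 148 / D = 0.614
D = 148 / 0.614 = 241.0
Rest of base = 223
other non-interview (eligible) = 241.0 − 223 ≈ 18

18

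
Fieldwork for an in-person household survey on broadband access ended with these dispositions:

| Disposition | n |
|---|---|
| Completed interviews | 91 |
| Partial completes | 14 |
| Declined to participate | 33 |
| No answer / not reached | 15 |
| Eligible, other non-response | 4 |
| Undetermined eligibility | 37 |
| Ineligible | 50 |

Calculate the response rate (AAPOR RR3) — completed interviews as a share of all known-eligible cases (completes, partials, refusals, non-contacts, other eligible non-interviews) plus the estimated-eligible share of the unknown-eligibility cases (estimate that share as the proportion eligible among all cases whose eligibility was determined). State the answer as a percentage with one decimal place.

49.2%

Num: 91
Eligible (known): 91 + 14 + 33 + 15 + 4 = 157
e = 157 / (157 + 50) = 157 / 207 = 0.7585
Estimated eligible among unknowns: 0.7585 × 37 = 28.06
Denom: 157 + 28.06 = 185.06
RR3 = 91 / 185.06 = 0.4917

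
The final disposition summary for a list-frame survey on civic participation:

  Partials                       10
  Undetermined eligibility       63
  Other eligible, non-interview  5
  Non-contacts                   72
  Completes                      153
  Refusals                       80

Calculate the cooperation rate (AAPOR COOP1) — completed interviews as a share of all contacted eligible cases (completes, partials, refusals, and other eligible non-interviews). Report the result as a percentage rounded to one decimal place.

Numerator: 153
Denom: 153 + 10 + 80 + 5 = 248
COOP1 = 153 / 248 = 0.6169

61.7%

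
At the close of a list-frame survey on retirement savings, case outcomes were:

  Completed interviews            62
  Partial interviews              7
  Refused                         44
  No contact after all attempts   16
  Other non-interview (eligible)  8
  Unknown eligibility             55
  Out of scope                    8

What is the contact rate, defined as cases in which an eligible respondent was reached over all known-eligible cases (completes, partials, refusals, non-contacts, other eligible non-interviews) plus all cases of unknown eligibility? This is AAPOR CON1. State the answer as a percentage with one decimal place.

Top = 62 + 7 + 44 + 8 = 121
Base = 62 + 7 + 44 + 16 + 8 + 55 = 192
CON1 = 121 / 192 = 0.6302

63.0%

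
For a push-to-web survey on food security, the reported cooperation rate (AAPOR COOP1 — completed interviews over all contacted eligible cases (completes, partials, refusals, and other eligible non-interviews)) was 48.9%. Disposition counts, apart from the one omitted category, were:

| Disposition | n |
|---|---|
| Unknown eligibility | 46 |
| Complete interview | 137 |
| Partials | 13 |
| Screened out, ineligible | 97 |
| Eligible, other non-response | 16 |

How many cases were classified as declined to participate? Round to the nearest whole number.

COOP1 = 137 / D = 0.489
D = 137 / 0.489 = 280.2
Rest of base = 166
declined to participate = 280.2 − 166 ≈ 114

114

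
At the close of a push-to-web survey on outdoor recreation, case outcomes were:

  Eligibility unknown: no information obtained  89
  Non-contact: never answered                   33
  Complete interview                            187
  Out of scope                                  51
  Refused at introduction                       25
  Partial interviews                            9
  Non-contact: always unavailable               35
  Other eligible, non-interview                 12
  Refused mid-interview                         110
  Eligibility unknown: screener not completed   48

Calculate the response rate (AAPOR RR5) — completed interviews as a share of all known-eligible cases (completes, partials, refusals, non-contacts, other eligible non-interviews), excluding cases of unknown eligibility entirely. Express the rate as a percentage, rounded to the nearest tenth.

45.5%

Declined to participate = 25 + 110 = 135
Non-contacts = 33 + 35 = 68
Unknown eligibility = 48 + 89 = 137
Num → 187
Base → 187 + 9 + 135 + 68 + 12 = 411
RR5 = 187 / 411 = 0.4550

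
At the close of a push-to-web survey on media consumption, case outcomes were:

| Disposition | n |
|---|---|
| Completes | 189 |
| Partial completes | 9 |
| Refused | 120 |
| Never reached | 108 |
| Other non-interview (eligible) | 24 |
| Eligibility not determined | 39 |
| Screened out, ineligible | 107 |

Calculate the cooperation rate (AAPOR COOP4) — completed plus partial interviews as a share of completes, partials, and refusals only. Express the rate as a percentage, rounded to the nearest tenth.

62.3%

Top: 189 + 9 = 198
Denom: 189 + 9 + 120 = 318
COOP4 = 198 / 318 = 0.6226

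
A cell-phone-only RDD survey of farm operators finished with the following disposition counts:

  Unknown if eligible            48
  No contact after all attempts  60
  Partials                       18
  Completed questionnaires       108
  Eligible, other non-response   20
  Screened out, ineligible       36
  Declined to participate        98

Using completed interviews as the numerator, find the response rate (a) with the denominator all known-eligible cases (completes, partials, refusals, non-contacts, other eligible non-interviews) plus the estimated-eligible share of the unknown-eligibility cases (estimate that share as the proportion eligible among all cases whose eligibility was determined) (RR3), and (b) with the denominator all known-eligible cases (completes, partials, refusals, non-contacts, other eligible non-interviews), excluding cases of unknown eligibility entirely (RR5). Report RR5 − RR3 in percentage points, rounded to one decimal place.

4.4

Numerator: 108
Eligible (known): 108 + 18 + 98 + 60 + 20 = 304
e = 304 / (304 + 36) = 304 / 340 = 0.8941
Eligible share of unknowns: 0.8941 × 48 = 42.92
Denom: 304 + 42.92 = 346.92
RR3 = 108 / 346.92 = 0.3113
Denom: 108 + 18 + 98 + 60 + 20 = 304
RR5 = 108 / 304 = 0.3553
Difference = 35.53 − 31.13 = 4.40 percentage points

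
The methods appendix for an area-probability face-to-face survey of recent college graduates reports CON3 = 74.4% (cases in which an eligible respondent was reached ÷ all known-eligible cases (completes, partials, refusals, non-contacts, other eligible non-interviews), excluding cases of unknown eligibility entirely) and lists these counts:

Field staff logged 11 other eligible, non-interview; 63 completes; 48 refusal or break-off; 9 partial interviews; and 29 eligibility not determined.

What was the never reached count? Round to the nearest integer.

45

Numerator = 63 + 9 + 48 + 11 = 131
CON3 = 131 / D = 0.744
D = 131 / 0.744 = 176.1
Remaining denominator categories sum to 131
never reached = 176.1 − 131 ≈ 45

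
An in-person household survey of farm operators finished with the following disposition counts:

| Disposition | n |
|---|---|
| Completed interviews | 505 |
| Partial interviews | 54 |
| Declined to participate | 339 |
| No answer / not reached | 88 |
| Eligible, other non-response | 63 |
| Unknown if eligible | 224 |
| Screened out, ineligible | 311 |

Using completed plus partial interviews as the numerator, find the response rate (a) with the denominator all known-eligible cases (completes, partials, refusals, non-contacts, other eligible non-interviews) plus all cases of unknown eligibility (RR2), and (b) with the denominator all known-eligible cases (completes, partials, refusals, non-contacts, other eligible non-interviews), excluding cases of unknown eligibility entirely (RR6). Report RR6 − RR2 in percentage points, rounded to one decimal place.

9.4

Top = 505 + 54 = 559
Denom = 505 + 54 + 339 + 88 + 63 + 224 = 1273
RR2 = 559 / 1273 = 0.4391
Denom = 505 + 54 + 339 + 88 + 63 = 1049
RR6 = 559 / 1049 = 0.5329
Difference = 53.29 − 43.91 = 9.38 percentage points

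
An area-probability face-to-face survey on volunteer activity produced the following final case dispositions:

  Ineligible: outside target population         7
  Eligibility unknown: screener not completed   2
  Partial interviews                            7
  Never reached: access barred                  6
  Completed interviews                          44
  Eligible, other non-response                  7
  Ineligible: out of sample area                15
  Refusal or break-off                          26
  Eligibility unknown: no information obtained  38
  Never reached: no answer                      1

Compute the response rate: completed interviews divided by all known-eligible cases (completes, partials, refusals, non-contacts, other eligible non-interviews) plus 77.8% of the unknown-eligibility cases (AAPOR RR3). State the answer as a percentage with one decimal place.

No answer / not reached = 1 + 6 = 7
Undetermined eligibility = 2 + 38 = 40
Screened out, ineligible = 7 + 15 = 22
Numerator: 44
Determined eligible: 44 + 7 + 26 + 7 + 7 = 91
e × U: 0.7780 × 40 = 31.12
Base: 91 + 31.12 = 122.12
RR3 = 44 / 122.12 = 0.3603

36.0%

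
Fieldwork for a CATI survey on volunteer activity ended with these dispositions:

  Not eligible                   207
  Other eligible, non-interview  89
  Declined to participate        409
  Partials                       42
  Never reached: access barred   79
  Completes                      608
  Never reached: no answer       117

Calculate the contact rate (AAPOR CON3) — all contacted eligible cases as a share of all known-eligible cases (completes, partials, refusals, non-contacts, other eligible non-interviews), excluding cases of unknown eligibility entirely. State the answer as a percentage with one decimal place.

85.4%

No contact after all attempts = 117 + 79 = 196
Numerator = 608 + 42 + 409 + 89 = 1148
Denominator = 608 + 42 + 409 + 196 + 89 = 1344
CON3 = 1148 / 1344 = 0.8542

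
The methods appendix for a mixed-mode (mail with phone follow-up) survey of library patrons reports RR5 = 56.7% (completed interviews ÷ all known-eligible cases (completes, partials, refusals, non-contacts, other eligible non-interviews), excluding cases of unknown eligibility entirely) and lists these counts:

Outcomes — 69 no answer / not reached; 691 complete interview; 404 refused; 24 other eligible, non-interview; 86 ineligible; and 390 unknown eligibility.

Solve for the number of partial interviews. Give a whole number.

RR5 = 691 / D = 0.567
D = 691 / 0.567 = 1218.7
Rest of base = 1188
partial interviews = 1218.7 − 1188 ≈ 31

31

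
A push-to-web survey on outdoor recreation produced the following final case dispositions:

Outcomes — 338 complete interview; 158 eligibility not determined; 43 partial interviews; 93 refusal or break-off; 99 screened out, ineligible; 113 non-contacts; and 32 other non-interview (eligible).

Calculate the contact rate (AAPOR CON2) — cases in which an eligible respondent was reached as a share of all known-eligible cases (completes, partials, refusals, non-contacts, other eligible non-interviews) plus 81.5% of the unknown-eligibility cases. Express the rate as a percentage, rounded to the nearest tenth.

67.7%

Numerator: 338 + 43 + 93 + 32 = 506
Known eligible: 338 + 43 + 93 + 113 + 32 = 619
e × U: 0.8150 × 158 = 128.77
Base: 619 + 128.77 = 747.77
CON2 = 506 / 747.77 = 0.6767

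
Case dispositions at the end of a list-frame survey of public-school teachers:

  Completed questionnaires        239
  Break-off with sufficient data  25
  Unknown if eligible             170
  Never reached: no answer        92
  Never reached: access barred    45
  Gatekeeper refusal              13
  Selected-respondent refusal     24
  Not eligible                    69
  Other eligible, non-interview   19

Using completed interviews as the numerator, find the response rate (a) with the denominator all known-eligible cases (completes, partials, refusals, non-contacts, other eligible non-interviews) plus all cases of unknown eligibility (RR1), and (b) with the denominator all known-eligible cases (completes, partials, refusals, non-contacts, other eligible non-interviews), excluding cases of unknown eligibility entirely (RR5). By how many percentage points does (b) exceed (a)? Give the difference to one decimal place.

Refused = 13 + 24 = 37
No answer / not reached = 92 + 45 = 137
Numerator: 239
Denom: 239 + 25 + 37 + 137 + 19 + 170 = 627
RR1 = 239 / 627 = 0.3812
Denom: 239 + 25 + 37 + 137 + 19 = 457
RR5 = 239 / 457 = 0.5230
Difference = 52.30 − 38.12 = 14.18 percentage points

14.2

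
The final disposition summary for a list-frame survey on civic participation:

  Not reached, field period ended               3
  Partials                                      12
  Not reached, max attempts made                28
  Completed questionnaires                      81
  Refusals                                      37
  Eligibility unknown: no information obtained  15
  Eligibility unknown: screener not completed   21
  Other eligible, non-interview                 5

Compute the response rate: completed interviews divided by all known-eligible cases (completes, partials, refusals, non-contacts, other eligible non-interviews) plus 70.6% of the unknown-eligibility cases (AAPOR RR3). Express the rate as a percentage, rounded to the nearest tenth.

No contact after all attempts = 3 + 28 = 31
Unknown if eligible = 21 + 15 = 36
Top: 81
Eligible (known): 81 + 12 + 37 + 31 + 5 = 166
e × U: 0.7060 × 36 = 25.42
Denom: 166 + 25.42 = 191.42
RR3 = 81 / 191.42 = 0.4232

42.3%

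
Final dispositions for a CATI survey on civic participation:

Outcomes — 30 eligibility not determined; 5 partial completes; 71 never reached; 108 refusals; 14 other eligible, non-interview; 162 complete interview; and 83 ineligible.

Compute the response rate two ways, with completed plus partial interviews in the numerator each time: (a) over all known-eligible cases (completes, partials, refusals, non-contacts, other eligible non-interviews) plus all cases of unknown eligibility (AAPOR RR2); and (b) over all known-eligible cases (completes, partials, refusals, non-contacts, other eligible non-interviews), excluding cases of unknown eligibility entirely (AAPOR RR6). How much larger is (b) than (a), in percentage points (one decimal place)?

3.6

Num → 162 + 5 = 167
Denominator → 162 + 5 + 108 + 71 + 14 + 30 = 390
RR2 = 167 / 390 = 0.4282
Denominator → 162 + 5 + 108 + 71 + 14 = 360
RR6 = 167 / 360 = 0.4639
Difference = 46.39 − 42.82 = 3.57 percentage points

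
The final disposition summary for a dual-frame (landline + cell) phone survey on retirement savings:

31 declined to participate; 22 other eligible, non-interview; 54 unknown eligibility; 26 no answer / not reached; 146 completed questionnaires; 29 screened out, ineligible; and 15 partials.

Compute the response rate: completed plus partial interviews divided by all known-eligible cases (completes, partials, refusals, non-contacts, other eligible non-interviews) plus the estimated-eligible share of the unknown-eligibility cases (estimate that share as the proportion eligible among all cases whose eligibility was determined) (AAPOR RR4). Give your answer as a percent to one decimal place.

Top → 146 + 15 = 161
Eligible (known) → 146 + 15 + 31 + 26 + 22 = 240
e = 240 / (240 + 29) = 240 / 269 = 0.8922
e × U → 0.8922 × 54 = 48.18
Denom → 240 + 48.18 = 288.18
RR4 = 161 / 288.18 = 0.5587

55.9%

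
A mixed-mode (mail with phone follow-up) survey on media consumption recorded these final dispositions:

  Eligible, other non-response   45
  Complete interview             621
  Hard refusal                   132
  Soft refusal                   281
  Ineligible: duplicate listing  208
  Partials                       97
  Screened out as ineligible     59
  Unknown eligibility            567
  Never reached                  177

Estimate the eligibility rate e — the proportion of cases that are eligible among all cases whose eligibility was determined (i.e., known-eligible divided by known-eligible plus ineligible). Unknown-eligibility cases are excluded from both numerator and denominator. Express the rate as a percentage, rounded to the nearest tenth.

Refused = 132 + 281 = 413
Out of scope = 59 + 208 = 267
Eligible (known) → 621 + 97 + 413 + 177 + 45 = 1353
e = 1353 / (1353 + 267) = 1353 / 1620 = 0.8352

83.5%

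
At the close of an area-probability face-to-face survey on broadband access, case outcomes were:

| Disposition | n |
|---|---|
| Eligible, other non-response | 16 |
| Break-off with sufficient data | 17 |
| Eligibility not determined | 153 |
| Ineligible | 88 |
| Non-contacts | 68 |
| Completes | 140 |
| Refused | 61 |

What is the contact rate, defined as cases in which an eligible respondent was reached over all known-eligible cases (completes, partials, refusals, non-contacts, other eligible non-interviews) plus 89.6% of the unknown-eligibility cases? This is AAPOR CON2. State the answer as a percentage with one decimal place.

53.3%

Top: 140 + 17 + 61 + 16 = 234
Known eligible: 140 + 17 + 61 + 68 + 16 = 302
Eligible share of unknowns: 0.8960 × 153 = 137.09
Denominator: 302 + 137.09 = 439.09
CON2 = 234 / 439.09 = 0.5329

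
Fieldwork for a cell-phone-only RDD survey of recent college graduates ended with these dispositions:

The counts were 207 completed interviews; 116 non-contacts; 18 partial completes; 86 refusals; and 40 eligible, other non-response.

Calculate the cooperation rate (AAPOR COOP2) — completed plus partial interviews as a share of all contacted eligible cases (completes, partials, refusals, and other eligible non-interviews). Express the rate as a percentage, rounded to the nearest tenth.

Top: 207 + 18 = 225
Base: 207 + 18 + 86 + 40 = 351
COOP2 = 225 / 351 = 0.6410

64.1%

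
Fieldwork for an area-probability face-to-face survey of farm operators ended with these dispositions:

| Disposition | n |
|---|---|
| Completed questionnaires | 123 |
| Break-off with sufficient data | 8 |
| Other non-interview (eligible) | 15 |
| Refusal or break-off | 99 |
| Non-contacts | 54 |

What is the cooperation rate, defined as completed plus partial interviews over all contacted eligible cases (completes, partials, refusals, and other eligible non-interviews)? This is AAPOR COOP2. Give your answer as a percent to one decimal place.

53.5%

Numerator → 123 + 8 = 131
Denominator → 123 + 8 + 99 + 15 = 245
COOP2 = 131 / 245 = 0.5347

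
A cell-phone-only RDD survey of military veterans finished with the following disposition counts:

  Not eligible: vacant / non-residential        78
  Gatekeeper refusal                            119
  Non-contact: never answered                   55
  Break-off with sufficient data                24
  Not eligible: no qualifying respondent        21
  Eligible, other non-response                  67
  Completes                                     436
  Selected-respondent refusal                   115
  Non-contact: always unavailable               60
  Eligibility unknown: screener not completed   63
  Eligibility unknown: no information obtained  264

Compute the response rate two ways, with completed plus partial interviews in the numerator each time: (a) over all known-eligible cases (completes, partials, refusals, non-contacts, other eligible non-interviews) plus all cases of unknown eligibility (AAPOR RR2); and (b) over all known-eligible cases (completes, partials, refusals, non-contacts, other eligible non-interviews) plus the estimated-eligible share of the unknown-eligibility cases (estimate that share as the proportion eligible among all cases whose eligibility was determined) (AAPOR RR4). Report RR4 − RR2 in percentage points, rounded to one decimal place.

Declined to participate = 119 + 115 = 234
No contact after all attempts = 55 + 60 = 115
Undetermined eligibility = 63 + 264 = 327
Out of scope = 21 + 78 = 99
Numerator: 436 + 24 = 460
Base: 436 + 24 + 234 + 115 + 67 + 327 = 1203
RR2 = 460 / 1203 = 0.3824
Determined eligible: 436 + 24 + 234 + 115 + 67 = 876
e = 876 / (876 + 99) = 876 / 975 = 0.8985
Estimated eligible among unknowns: 0.8985 × 327 = 293.81
Base: 876 + 293.81 = 1169.81
RR4 = 460 / 1169.81 = 0.3932
Difference = 39.32 − 38.24 = 1.08 percentage points

1.1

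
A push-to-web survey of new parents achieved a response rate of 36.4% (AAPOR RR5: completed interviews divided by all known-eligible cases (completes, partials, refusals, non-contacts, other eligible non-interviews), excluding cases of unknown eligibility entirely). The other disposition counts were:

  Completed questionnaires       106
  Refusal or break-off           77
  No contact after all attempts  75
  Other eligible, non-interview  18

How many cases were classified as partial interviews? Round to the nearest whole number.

15

RR5 = 106 / D = 0.364
D = 106 / 0.364 = 291.2
Rest of base = 276
partial interviews = 291.2 − 276 ≈ 15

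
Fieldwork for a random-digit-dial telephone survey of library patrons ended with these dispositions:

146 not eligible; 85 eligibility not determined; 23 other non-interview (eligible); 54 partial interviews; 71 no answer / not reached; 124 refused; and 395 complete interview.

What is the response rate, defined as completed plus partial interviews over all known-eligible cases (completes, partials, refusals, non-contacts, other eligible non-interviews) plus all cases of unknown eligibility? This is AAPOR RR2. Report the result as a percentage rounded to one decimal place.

Top = 395 + 54 = 449
Base = 395 + 54 + 124 + 71 + 23 + 85 = 752
RR2 = 449 / 752 = 0.5971

59.7%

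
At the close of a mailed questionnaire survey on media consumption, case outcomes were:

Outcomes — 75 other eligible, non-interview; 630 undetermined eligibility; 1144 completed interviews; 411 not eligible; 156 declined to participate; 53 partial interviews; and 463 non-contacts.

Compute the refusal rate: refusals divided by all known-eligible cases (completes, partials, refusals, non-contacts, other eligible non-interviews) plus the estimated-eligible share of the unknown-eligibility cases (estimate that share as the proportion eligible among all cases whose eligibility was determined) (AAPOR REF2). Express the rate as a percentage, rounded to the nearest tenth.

Top = 156
Eligible (known) = 1144 + 53 + 156 + 463 + 75 = 1891
e = 1891 / (1891 + 411) = 1891 / 2302 = 0.8215
Eligible share of unknowns = 0.8215 × 630 = 517.54
Denom = 1891 + 517.54 = 2408.54
REF2 = 156 / 2408.54 = 0.0648

6.5%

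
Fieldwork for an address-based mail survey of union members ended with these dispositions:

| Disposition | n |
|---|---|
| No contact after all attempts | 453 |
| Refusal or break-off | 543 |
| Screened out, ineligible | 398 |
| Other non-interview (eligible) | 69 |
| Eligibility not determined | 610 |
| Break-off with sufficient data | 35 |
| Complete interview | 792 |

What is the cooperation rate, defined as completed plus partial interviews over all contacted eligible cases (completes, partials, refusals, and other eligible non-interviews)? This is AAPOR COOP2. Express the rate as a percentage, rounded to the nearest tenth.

Numerator = 792 + 35 = 827
Denom = 792 + 35 + 543 + 69 = 1439
COOP2 = 827 / 1439 = 0.5747

57.5%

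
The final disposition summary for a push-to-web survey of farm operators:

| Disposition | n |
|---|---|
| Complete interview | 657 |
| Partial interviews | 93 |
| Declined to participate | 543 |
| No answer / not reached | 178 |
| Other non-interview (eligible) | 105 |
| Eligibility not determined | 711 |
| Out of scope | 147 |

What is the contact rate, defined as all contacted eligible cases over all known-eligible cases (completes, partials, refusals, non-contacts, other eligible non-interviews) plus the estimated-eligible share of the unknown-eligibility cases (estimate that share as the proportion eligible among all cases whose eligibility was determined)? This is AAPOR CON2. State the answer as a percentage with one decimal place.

62.8%

Num → 657 + 93 + 543 + 105 = 1398
Eligible (known) → 657 + 93 + 543 + 178 + 105 = 1576
e = 1576 / (1576 + 147) = 1576 / 1723 = 0.9147
e × U → 0.9147 × 711 = 650.35
Base → 1576 + 650.35 = 2226.35
CON2 = 1398 / 2226.35 = 0.6279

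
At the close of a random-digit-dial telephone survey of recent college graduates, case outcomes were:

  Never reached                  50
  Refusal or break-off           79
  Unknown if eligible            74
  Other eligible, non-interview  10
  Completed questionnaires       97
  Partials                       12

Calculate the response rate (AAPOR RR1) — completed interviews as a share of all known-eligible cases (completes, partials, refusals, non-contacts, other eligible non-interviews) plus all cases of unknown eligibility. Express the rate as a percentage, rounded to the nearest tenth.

30.1%

Numerator = 97
Denom = 97 + 12 + 79 + 50 + 10 + 74 = 322
RR1 = 97 / 322 = 0.3012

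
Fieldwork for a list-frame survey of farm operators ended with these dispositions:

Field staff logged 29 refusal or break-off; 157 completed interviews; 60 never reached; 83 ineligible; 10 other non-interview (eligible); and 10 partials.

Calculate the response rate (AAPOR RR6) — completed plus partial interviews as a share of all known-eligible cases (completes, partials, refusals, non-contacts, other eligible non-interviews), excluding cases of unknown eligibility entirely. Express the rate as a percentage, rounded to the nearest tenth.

62.8%

Top → 157 + 10 = 167
Base → 157 + 10 + 29 + 60 + 10 = 266
RR6 = 167 / 266 = 0.6278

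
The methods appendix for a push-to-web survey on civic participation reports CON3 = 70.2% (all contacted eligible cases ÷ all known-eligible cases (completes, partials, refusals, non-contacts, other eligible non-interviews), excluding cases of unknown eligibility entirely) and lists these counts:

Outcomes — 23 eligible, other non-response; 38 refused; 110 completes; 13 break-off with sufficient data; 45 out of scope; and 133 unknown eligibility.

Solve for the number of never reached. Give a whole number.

78

Top → 110 + 13 + 38 + 23 = 184
CON3 = 184 / D = 0.702
D = 184 / 0.702 = 262.1
Rest of base = 184
never reached = 262.1 − 184 ≈ 78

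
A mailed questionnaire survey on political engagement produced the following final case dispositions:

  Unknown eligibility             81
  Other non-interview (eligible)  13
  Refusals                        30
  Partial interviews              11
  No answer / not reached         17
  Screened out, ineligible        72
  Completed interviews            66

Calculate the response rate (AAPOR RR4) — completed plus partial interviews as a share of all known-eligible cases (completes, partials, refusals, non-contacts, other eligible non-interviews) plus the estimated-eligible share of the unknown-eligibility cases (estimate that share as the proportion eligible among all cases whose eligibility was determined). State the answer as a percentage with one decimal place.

Num = 66 + 11 = 77
Determined eligible = 66 + 11 + 30 + 17 + 13 = 137
e = 137 / (137 + 72) = 137 / 209 = 0.6555
Estimated eligible among unknowns = 0.6555 × 81 = 53.10
Denom = 137 + 53.10 = 190.10
RR4 = 77 / 190.10 = 0.4050

40.5%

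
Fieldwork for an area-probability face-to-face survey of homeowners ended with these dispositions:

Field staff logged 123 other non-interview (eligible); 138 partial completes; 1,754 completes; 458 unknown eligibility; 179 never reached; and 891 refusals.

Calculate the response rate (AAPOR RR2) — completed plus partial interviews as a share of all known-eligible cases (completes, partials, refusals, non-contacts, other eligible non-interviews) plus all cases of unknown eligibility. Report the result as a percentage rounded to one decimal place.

Numerator = 1754 + 138 = 1892
Base = 1754 + 138 + 891 + 179 + 123 + 458 = 3543
RR2 = 1892 / 3543 = 0.5340

53.4%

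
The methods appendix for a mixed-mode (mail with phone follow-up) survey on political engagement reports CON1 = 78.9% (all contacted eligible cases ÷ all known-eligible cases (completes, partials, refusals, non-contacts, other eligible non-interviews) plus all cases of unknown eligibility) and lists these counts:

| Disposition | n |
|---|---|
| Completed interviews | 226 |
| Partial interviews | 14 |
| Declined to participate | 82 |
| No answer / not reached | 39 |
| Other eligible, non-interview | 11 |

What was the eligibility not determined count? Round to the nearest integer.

50

Numerator = 226 + 14 + 82 + 11 = 333
CON1 = 333 / D = 0.789
D = 333 / 0.789 = 422.1
Other denominator terms total 372
eligibility not determined = 422.1 − 372 ≈ 50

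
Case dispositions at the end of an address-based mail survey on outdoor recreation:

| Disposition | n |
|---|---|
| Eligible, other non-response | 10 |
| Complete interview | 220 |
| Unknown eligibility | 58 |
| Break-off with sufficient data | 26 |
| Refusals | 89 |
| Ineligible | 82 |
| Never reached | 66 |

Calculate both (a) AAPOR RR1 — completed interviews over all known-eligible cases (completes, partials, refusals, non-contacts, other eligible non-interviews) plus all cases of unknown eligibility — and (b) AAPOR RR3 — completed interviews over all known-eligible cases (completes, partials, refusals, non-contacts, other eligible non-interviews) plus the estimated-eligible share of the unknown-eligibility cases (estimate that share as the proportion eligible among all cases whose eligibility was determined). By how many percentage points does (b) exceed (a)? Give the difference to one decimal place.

1.0

Numerator: 220
Base: 220 + 26 + 89 + 66 + 10 + 58 = 469
RR1 = 220 / 469 = 0.4691
Determined eligible: 220 + 26 + 89 + 66 + 10 = 411
e = 411 / (411 + 82) = 411 / 493 = 0.8337
Eligible share of unknowns: 0.8337 × 58 = 48.35
Base: 411 + 48.35 = 459.35
RR3 = 220 / 459.35 = 0.4789
Difference = 47.89 − 46.91 = 0.98 percentage points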